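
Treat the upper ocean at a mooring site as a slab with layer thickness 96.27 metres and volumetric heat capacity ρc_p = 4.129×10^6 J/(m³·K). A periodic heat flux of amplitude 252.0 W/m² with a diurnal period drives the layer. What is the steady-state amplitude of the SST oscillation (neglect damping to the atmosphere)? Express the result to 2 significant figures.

Areal heat capacity C = ρc_p × D = 4.129×10^6 × 96.27 = 3.97×10^8 J/(m^2 K).
Angular frequency ω = 2π / T = 2π / 86400 s = 7.27×10^-5 s⁻¹.
Cω = 3.97×10^8 × 7.27×10^-5 = 28900 W/(m²·K).
Amplitude A = F₀ / (Cω) = 252.0 / 28900 = 0.00872 K.

0.0087 K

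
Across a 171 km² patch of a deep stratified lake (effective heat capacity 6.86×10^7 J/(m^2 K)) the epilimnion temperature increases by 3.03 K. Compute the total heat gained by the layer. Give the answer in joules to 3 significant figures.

3.55×10^16 J

Areal heat capacity C = 6.86×10^7 J/(m^2 K) (given).
Heat per unit area: q = C ΔT = 6.86×10^7 × 3.03 = 2.08×10^8 J/m².
Total heat: Q = q × A = 2.08×10^8 × (171 × 10⁶ m²) = 3.55×10^16 J.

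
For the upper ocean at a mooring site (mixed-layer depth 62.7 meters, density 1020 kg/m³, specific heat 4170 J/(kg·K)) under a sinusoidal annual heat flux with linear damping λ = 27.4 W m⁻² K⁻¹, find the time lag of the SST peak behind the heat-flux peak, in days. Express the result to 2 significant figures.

64 days

Areal heat capacity C = ρ c_p D = 1020 × 4170 × 62.7 = 2.67×10^8 J m⁻² K⁻¹.
ω = 2π / 3.15×10^7 s = 1.99×10^-7 s⁻¹.
Phase lag φ = arctan(Cω/λ) = arctan(53.1/27.4) = 1.09 rad.
Time lag = φ / ω = 1.09 / 1.99×10^-7 = 5.49×10^6 s = 63.6 days.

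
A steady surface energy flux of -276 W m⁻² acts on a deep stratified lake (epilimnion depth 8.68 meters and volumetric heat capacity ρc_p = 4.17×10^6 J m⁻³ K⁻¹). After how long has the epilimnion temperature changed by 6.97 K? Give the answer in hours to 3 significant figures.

Areal heat capacity C = ρc_p × D = 4.17×10^6 × 8.68 = 3.62×10^7 J/(m²·K).
Time required: Δt = C ΔT / F = 3.62×10^7 × -6.97 / -276 = 9.14×10^5 s.
In hours: 9.14×10^5 s / (3600 s/hour) = 254 hours.

254 hours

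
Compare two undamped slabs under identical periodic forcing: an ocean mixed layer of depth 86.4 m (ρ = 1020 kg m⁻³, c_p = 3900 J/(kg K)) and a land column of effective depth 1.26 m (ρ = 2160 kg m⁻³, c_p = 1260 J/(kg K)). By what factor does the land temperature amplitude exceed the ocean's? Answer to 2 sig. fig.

100

C_ocean = 1020 × 3900 × 86.4 = 3.44×10^8 J/(m²·K).
C_land = 2160 × 1260 × 1.26 = 3.43×10^6 J/(m²·K).
Undamped amplitude ∝ 1/C, so A_land/A_ocean = C_ocean/C_land = 100.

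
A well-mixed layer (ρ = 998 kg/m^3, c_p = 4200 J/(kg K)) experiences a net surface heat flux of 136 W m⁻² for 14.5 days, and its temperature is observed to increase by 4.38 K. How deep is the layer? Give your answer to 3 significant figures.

Heat input Q = F Δt = 136 × 1.25×10^6 s = 1.70×10^8 J/m².
Required areal heat capacity C = Q / ΔT = 3.89×10^7 J/(m²·K).
Depth D = C / (ρ c_p) = 3.89×10^7 / (998 × 4200) = 9.28 m.

9.28 m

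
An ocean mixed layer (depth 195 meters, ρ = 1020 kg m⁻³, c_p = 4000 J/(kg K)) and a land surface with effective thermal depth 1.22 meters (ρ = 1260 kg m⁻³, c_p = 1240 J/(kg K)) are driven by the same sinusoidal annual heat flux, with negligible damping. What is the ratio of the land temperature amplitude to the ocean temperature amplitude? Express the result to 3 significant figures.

C_ocean = 1020 × 4000 × 195 = 7.96×10^8 J/(m²·K).
C_land = 1260 × 1240 × 1.22 = 1.91×10^6 J/(m²·K).
Undamped amplitude ∝ 1/C, so A_land/A_ocean = C_ocean/C_land = 417.

417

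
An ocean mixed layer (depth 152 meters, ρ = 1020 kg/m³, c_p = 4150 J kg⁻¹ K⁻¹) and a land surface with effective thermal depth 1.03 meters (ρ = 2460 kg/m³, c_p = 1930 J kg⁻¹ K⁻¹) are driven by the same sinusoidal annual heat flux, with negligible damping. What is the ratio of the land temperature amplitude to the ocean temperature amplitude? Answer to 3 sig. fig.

C_ocean = 1020 × 4150 × 152 = 6.43×10^8 J/(m²·K).
C_land = 2460 × 1930 × 1.03 = 4.89×10^6 J/(m²·K).
Undamped amplitude ∝ 1/C, so A_land/A_ocean = C_ocean/C_land = 132.

132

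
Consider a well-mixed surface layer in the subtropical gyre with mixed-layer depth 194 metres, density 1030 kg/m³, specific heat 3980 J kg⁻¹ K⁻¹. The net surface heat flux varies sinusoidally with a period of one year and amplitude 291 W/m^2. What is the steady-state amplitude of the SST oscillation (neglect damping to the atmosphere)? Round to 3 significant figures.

Areal heat capacity C = ρ c_p D = 1030 × 3980 × 194 = 7.95×10^8 J/(m²·K).
Angular frequency ω = 2π / T = 2π / 3.15×10^7 s = 1.99×10^-7 s⁻¹.
Cω = 7.95×10^8 × 1.99×10^-7 = 158 W/(m²·K).
Amplitude A = F₀ / (Cω) = 291 / 158 = 1.84 K.

1.84 K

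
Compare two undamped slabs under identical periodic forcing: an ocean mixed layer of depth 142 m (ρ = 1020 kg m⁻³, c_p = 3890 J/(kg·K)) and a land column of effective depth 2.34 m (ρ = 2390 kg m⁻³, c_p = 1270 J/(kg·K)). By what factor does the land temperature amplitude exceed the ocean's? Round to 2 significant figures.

79

C_ocean = 1020 × 3890 × 142 = 5.63×10^8 J/(m²·K).
C_land = 2390 × 1270 × 2.34 = 7.10×10^6 J/(m²·K).
Undamped amplitude ∝ 1/C, so A_land/A_ocean = C_ocean/C_land = 79.3.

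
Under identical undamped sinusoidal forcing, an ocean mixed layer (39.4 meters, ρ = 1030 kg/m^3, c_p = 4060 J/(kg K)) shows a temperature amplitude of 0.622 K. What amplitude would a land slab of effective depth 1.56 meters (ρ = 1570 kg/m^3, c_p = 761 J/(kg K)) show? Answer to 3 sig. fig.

C_ocean = 1.65×10^8 J/(m²·K); C_land = 1.86×10^6 J/(m²·K).
A ∝ 1/C ⇒ A_land = A_ocean × C_ocean/C_land = 0.622 × 88.4 = 55.0 K.

55.0 K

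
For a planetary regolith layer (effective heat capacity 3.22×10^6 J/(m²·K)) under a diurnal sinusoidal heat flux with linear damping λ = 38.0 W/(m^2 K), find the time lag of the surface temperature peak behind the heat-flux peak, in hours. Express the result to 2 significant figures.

Areal heat capacity C = 3.22×10^6 J/(m²·K) (given).
ω = 2π / 86400 s = 7.27×10^-5 s⁻¹.
Phase lag φ = arctan(Cω/λ) = arctan(234/38.0) = 1.41 rad.
Time lag = φ / ω = 1.41 / 7.27×10^-5 = 19400 s = 5.39 hours.

5.4 hours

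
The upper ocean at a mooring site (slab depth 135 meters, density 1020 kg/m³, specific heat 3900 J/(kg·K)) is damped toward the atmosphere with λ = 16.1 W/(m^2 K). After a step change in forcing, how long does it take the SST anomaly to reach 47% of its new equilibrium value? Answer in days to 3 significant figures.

Areal heat capacity C = ρ c_p D = 1020 × 3900 × 135 = 5.37×10^8 J/(m^2 K).
τ = C / λ = 5.37×10^8 / 16.1 = 3.34×10^7 s.
Fraction reached: 1 − e^(−t/τ) = 0.47 ⇒ t = −τ ln(1 − 0.47) = τ × 0.635.
t = 2.12×10^7 s = 245 days.

245 days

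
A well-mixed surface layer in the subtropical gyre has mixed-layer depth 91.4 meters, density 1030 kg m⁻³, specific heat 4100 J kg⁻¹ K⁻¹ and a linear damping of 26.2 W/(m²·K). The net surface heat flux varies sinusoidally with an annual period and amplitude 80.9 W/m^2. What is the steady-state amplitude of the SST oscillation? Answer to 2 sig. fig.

1.0 K

Areal heat capacity C = ρ c_p D = 1030 × 4100 × 91.4 = 3.86×10^8 J m⁻² K⁻¹.
Angular frequency ω = 2π / T = 2π / 3.15×10^7 s = 1.99×10^-7 s⁻¹.
√((Cω)² + λ²) = √((76.9)² + 26.2²) = 81.2 W/(m²·K).
Amplitude A = F₀ / √((Cω)²+λ²) = 80.9 / 81.2 = 0.996 K.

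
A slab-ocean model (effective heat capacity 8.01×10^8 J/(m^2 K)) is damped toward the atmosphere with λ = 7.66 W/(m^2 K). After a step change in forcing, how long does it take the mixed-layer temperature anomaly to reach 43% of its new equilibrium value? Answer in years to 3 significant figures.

1.86 years

Areal heat capacity C = 8.01×10^8 J/(m^2 K) (given).
τ = C / λ = 8.01×10^8 / 7.66 = 1.05×10^8 s.
Fraction reached: 1 − e^(−t/τ) = 0.43 ⇒ t = −τ ln(1 − 0.43) = τ × 0.562.
t = 5.88×10^7 s = 1.86 years.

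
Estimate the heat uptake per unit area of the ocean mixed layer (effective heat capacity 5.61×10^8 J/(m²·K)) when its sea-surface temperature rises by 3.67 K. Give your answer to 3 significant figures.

2.06×10^9

Areal heat capacity C = 5.61×10^8 J/(m²·K) (given).
ΔQ = C ΔT = 5.61×10^8 × 3.67 = 2.06×10^9 J/m².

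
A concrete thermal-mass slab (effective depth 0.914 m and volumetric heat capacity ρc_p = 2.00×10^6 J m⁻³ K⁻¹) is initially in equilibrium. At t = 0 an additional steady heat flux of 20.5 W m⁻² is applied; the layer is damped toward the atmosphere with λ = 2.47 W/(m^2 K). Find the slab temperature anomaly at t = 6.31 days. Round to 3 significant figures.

Areal heat capacity C = ρc_p × D = 2.00×10^6 × 0.914 = 1.83×10^6 J m⁻² K⁻¹.
τ = C / λ = 1.83×10^6 / 2.47 = 7.40×10^5 s.
Equilibrium anomaly ΔT_eq = F / λ = 20.5 / 2.47 = 8.30 K.
t = 6.31 days = 5.45×10^5 s, so t/τ = 0.737.
ΔT(t) = ΔT_eq (1 − e^(−t/τ)) = 8.30 × (1 − e^−0.737) = 4.33 K.

4.33 K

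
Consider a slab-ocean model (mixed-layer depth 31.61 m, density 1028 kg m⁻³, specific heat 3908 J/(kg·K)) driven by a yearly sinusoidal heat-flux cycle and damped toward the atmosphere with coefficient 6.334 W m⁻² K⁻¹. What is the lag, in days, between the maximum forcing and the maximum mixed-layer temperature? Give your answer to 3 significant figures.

77.0 days

Areal heat capacity C = ρ c_p D = 1028 × 3908 × 31.61 = 1.27×10^8 J/(m^2 K).
ω = 2π / 3.15×10^7 s = 1.99×10^-7 s⁻¹.
Phase lag φ = arctan(Cω/λ) = arctan(25.3/6.334) = 1.33 rad.
Time lag = φ / ω = 1.33 / 1.99×10^-7 = 6.65×10^6 s = 77.0 days.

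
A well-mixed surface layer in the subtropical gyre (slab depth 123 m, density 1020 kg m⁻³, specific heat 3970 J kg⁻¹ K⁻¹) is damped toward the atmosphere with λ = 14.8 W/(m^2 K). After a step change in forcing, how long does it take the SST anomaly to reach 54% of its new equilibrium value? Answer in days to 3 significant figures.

302 days

Areal heat capacity C = ρ c_p D = 1020 × 3970 × 123 = 4.98×10^8 J/(m^2 K).
τ = C / λ = 4.98×10^8 / 14.8 = 3.37×10^7 s.
Fraction reached: 1 − e^(−t/τ) = 0.54 ⇒ t = −τ ln(1 − 0.54) = τ × 0.777.
t = 2.61×10^7 s = 302 days.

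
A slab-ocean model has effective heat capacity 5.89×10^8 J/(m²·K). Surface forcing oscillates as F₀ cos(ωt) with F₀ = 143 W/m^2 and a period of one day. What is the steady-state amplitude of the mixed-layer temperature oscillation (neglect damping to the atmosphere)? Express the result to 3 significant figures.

0.00334 K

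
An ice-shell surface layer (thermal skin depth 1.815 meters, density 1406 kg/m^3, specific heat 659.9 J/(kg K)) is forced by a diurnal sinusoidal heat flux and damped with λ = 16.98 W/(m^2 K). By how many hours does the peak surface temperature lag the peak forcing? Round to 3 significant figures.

5.47 hours

Areal heat capacity C = ρ c_p D = 1406 × 659.9 × 1.815 = 1.68×10^6 J m⁻² K⁻¹.
ω = 2π / 86400 s = 7.27×10^-5 s⁻¹.
Phase lag φ = arctan(Cω/λ) = arctan(122/16.98) = 1.43 rad.
Time lag = φ / ω = 1.43 / 7.27×10^-5 = 19700 s = 5.47 hours.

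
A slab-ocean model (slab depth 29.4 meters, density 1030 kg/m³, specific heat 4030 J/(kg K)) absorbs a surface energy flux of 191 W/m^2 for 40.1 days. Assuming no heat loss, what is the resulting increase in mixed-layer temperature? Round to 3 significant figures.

5.42 K

Areal heat capacity C = ρ c_p D = 1030 × 4030 × 29.4 = 1.22×10^8 J/(m²·K).
Net heat input Q = F Δt = 191 × (40.1 days × 86400 s/day) = 6.62×10^8 J/m².
ΔT = Q / C = 6.62×10^8 / 1.22×10^8 = 5.42 K.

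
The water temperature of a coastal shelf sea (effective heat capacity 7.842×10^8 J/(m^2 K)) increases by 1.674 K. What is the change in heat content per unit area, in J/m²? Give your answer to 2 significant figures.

Areal heat capacity C = 7.842×10^8 J/(m^2 K) (given).
ΔQ = C ΔT = 7.84×10^8 × 1.674 = 1.31×10^9 J/m².

1.3×10^9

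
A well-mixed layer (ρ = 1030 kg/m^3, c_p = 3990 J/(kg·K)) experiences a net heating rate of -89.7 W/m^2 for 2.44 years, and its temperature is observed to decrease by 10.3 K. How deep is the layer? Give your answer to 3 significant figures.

163 m

Heat input Q = F Δt = -89.7 × 7.70×10^7 s = -6.91×10^9 J/m².
Required areal heat capacity C = Q / ΔT = 6.71×10^8 J/(m²·K).
Depth D = C / (ρ c_p) = 6.71×10^8 / (1030 × 3990) = 163 m.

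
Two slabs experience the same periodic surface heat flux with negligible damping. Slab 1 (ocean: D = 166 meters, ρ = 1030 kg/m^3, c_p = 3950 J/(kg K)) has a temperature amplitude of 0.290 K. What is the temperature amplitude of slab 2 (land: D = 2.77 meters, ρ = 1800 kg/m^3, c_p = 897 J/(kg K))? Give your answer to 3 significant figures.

43.8 K

C_ocean = 6.75×10^8 J/(m²·K); C_land = 4.47×10^6 J/(m²·K).
A ∝ 1/C ⇒ A_land = A_ocean × C_ocean/C_land = 0.290 × 151 = 43.8 K.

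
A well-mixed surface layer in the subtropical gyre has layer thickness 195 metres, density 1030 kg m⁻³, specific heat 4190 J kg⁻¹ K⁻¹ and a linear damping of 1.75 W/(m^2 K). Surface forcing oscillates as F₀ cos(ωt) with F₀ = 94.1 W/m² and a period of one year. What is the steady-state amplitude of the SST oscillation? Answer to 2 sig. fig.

0.56 K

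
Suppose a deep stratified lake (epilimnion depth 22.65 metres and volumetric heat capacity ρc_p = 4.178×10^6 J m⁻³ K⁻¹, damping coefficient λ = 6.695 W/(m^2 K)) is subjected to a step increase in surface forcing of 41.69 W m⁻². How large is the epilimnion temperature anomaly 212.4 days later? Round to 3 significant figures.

4.53 K

Areal heat capacity C = ρc_p × D = 4.178×10^6 × 22.65 = 9.46×10^7 J/(m²·K).
τ = C / λ = 9.46×10^7 / 6.695 = 1.41×10^7 s.
Equilibrium anomaly ΔT_eq = F / λ = 41.69 / 6.695 = 6.23 K.
t = 212.4 days = 1.84×10^7 s, so t/τ = 1.30.
ΔT(t) = ΔT_eq (1 − e^(−t/τ)) = 6.23 × (1 − e^−1.30) = 4.53 K.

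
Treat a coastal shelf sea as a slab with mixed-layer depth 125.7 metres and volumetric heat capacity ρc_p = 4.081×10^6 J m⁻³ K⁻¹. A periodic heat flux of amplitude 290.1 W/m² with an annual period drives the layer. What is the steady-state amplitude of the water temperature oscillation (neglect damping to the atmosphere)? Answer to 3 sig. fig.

2.84 K

Areal heat capacity C = ρc_p × D = 4.081×10^6 × 125.7 = 5.13×10^8 J m⁻² K⁻¹.
Angular frequency ω = 2π / T = 2π / 3.15×10^7 s = 1.99×10^-7 s⁻¹.
Cω = 5.13×10^8 × 1.99×10^-7 = 102 W/(m²·K).
Amplitude A = F₀ / (Cω) = 290.1 / 102 = 2.84 K.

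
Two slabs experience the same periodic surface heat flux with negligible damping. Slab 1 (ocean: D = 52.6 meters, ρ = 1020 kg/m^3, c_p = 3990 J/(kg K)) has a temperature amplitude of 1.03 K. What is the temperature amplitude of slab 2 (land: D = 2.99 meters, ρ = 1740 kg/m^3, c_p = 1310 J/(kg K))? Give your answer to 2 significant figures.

C_ocean = 2.14×10^8 J/(m²·K); C_land = 6.82×10^6 J/(m²·K).
A ∝ 1/C ⇒ A_land = A_ocean × C_ocean/C_land = 1.03 × 31.4 = 32.4 K.

32 K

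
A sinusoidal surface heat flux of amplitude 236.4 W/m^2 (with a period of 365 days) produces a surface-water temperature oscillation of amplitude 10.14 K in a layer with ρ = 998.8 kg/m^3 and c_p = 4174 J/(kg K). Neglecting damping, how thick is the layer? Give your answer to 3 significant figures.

ω = 2π / 3.15×10^7 s = 1.99×10^-7 s⁻¹.
Required C = F₀ / (A ω) = 236.4 / (10.14 × 1.99×10^-7) = 1.17×10^8 J/(m²·K).
D = C / (ρ c_p) = 1.17×10^8 / (998.8 × 4174) = 28.1 m.

28.1 m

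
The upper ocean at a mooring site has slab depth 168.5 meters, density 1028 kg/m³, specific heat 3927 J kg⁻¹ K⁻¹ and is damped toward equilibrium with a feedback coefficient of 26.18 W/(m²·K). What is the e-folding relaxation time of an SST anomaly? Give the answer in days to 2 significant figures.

300 days

Areal heat capacity C = ρ c_p D = 1028 × 3927 × 168.5 = 6.80×10^8 J/(m²·K).
Relaxation time τ = C / λ = 6.80×10^8 / 26.18 = 2.60×10^7 s.
In days: 2.60×10^7 s / (86400 s/day) = 301 days.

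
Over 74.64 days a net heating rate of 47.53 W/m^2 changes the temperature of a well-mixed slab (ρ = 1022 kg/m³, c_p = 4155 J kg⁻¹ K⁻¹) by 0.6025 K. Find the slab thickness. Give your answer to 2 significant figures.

Heat input Q = F Δt = 47.53 × 6.45×10^6 s = 3.07×10^8 J/m².
Required areal heat capacity C = Q / ΔT = 5.09×10^8 J/(m²·K).
Depth D = C / (ρ c_p) = 5.09×10^8 / (1022 × 4155) = 120 m.

120 m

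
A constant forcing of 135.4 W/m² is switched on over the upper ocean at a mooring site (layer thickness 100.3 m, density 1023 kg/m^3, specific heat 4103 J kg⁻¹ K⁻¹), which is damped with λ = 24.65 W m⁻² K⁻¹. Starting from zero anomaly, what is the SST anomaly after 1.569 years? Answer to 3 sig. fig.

5.19 K

Areal heat capacity C = ρ c_p D = 1023 × 4103 × 100.3 = 4.21×10^8 J/(m²·K).
τ = C / λ = 4.21×10^8 / 24.65 = 1.71×10^7 s.
Equilibrium anomaly ΔT_eq = F / λ = 135.4 / 24.65 = 5.49 K.
t = 1.569 years = 4.95×10^7 s, so t/τ = 2.90.
ΔT(t) = ΔT_eq (1 − e^(−t/τ)) = 5.49 × (1 − e^−2.90) = 5.19 K.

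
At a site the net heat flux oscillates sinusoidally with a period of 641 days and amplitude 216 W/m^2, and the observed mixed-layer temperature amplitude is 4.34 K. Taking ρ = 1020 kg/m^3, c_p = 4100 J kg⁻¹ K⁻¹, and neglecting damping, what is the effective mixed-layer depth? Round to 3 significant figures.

105 m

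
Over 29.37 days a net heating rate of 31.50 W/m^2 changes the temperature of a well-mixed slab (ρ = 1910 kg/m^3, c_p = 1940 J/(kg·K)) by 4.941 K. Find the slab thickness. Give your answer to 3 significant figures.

4.37 m

Heat input Q = F Δt = 31.50 × 2.54×10^6 s = 7.99×10^7 J/m².
Required areal heat capacity C = Q / ΔT = 1.62×10^7 J/(m²·K).
Depth D = C / (ρ c_p) = 1.62×10^7 / (1910 × 1940) = 4.37 m.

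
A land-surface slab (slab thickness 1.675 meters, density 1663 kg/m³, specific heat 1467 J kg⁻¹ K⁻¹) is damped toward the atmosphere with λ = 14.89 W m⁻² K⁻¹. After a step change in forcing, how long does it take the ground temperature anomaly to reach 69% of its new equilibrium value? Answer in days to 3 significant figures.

Areal heat capacity C = ρ c_p D = 1663 × 1467 × 1.675 = 4.09×10^6 J/(m^2 K).
τ = C / λ = 4.09×10^6 / 14.89 = 2.74×10^5 s.
Fraction reached: 1 − e^(−t/τ) = 0.69 ⇒ t = −τ ln(1 − 0.69) = τ × 1.17.
t = 3.21×10^5 s = 3.72 days.

3.72 days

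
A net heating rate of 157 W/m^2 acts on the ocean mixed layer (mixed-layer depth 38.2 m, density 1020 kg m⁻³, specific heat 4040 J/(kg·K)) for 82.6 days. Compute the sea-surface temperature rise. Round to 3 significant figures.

7.12 K

Areal heat capacity C = ρ c_p D = 1020 × 4040 × 38.2 = 1.57×10^8 J/(m²·K).
Net heat input Q = F Δt = 157 × (82.6 days × 86400 s/day) = 1.12×10^9 J/m².
ΔT = Q / C = 1.12×10^9 / 1.57×10^8 = 7.12 K.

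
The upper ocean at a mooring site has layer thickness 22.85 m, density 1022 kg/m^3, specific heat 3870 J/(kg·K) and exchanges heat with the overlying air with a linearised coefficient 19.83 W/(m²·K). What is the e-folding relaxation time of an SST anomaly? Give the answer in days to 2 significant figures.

53 days

Areal heat capacity C = ρ c_p D = 1022 × 3870 × 22.85 = 9.04×10^7 J/(m²·K).
Relaxation time τ = C / λ = 9.04×10^7 / 19.83 = 4.56×10^6 s.
In days: 4.56×10^6 s / (86400 s/day) = 52.7 days.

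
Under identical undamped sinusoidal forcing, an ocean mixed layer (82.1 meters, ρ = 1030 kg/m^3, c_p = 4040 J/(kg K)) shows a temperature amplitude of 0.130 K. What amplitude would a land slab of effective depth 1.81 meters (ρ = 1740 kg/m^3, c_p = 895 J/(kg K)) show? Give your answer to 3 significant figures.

15.8 K

C_ocean = 3.42×10^8 J/(m²·K); C_land = 2.82×10^6 J/(m²·K).
A ∝ 1/C ⇒ A_land = A_ocean × C_ocean/C_land = 0.130 × 121 = 15.8 K.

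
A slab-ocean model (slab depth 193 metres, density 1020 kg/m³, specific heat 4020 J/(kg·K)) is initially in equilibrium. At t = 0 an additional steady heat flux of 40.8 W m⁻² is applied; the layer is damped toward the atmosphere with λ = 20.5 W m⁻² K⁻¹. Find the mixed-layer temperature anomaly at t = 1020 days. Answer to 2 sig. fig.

1.8 K

Areal heat capacity C = ρ c_p D = 1020 × 4020 × 193 = 7.91×10^8 J/(m²·K).
τ = C / λ = 7.91×10^8 / 20.5 = 3.86×10^7 s.
Equilibrium anomaly ΔT_eq = F / λ = 40.8 / 20.5 = 1.99 K.
t = 1020 days = 8.81×10^7 s, so t/τ = 2.28.
ΔT(t) = ΔT_eq (1 − e^(−t/τ)) = 1.99 × (1 − e^−2.28) = 1.79 K.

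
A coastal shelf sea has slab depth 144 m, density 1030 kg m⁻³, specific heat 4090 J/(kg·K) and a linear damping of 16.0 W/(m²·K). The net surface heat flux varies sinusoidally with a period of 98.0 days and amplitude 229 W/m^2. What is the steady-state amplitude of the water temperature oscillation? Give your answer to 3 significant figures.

Areal heat capacity C = ρ c_p D = 1030 × 4090 × 144 = 6.07×10^8 J/(m²·K).
Angular frequency ω = 2π / T = 2π / 8.47×10^6 s = 7.42×10^-7 s⁻¹.
√((Cω)² + λ²) = √((450)² + 16.0²) = 450 W/(m²·K).
Amplitude A = F₀ / √((Cω)²+λ²) = 229 / 450 = 0.508 K.

0.508 K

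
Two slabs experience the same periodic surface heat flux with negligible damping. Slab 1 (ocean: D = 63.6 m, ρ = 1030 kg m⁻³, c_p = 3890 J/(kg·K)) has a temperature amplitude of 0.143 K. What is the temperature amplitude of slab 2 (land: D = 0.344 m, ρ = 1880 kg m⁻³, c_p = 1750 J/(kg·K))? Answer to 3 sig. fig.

32.2 K

C_ocean = 2.55×10^8 J/(m²·K); C_land = 1.13×10^6 J/(m²·K).
A ∝ 1/C ⇒ A_land = A_ocean × C_ocean/C_land = 0.143 × 225 = 32.2 K.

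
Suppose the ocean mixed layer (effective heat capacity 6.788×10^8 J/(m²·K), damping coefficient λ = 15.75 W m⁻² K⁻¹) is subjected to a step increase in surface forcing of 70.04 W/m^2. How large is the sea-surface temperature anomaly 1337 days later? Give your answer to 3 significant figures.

Areal heat capacity C = 6.788×10^8 J/(m²·K) (given).
τ = C / λ = 6.79×10^8 / 15.75 = 4.31×10^7 s.
Equilibrium anomaly ΔT_eq = F / λ = 70.04 / 15.75 = 4.45 K.
t = 1337 days = 1.16×10^8 s, so t/τ = 2.68.
ΔT(t) = ΔT_eq (1 − e^(−t/τ)) = 4.45 × (1 − e^−2.68) = 4.14 K.

4.14 K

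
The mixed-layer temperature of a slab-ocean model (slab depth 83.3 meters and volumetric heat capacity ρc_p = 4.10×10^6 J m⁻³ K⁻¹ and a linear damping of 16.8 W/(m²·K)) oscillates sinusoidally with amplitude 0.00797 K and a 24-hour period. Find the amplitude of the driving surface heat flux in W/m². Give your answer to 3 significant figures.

198

Areal heat capacity C = ρc_p × D = 4.10×10^6 × 83.3 = 3.42×10^8 J/(m²·K).
ω = 2π / 86400 s = 7.27×10^-5 s⁻¹.
√((Cω)² + λ²) = √((24800)² + 16.8²) = 24800 W/(m²·K).
F₀ = A × √((Cω)²+λ²) = 0.00797 × 24800 = 198 W/m².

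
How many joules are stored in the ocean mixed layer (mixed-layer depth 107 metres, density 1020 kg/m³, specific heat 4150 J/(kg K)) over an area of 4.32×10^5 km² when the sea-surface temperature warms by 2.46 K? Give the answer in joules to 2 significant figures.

Areal heat capacity C = ρ c_p D = 1020 × 4150 × 107 = 4.53×10^8 J m⁻² K⁻¹.
Heat per unit area: q = C ΔT = 4.53×10^8 × 2.46 = 1.11×10^9 J/m².
Total heat: Q = q × A = 1.11×10^9 × (4.32×10^5 × 10⁶ m²) = 4.81×10^20 J.

4.8×10^20 J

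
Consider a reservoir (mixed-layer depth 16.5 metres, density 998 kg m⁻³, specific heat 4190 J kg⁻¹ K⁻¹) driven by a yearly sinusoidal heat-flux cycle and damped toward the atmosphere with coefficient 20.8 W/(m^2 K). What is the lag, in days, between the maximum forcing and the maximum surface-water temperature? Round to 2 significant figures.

34 days

Areal heat capacity C = ρ c_p D = 998 × 4190 × 16.5 = 6.90×10^7 J/(m^2 K).
ω = 2π / 3.15×10^7 s = 1.99×10^-7 s⁻¹.
Phase lag φ = arctan(Cω/λ) = arctan(13.7/20.8) = 0.584 rad.
Time lag = φ / ω = 0.584 / 1.99×10^-7 = 2.93×10^6 s = 33.9 days.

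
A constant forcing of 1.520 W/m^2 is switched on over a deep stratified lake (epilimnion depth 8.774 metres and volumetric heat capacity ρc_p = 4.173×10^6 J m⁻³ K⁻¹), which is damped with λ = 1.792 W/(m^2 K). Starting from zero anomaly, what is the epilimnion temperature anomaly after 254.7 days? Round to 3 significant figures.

0.559 K

Areal heat capacity C = ρc_p × D = 4.173×10^6 × 8.774 = 3.66×10^7 J/(m²·K).
τ = C / λ = 3.66×10^7 / 1.792 = 2.04×10^7 s.
Equilibrium anomaly ΔT_eq = F / λ = 1.520 / 1.792 = 0.848 K.
t = 254.7 days = 2.20×10^7 s, so t/τ = 1.08.
ΔT(t) = ΔT_eq (1 − e^(−t/τ)) = 0.848 × (1 − e^−1.08) = 0.559 K.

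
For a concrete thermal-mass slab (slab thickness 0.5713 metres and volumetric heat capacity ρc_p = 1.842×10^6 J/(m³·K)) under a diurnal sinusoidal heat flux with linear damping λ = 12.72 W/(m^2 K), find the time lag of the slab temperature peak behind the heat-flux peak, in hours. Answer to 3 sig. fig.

5.37 hours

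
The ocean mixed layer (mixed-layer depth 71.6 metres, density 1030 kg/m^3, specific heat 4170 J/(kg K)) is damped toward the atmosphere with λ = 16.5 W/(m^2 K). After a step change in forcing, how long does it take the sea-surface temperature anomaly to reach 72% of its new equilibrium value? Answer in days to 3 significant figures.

275 days

Areal heat capacity C = ρ c_p D = 1030 × 4170 × 71.6 = 3.08×10^8 J/(m²·K).
τ = C / λ = 3.08×10^8 / 16.5 = 1.86×10^7 s.
Fraction reached: 1 − e^(−t/τ) = 0.72 ⇒ t = −τ ln(1 − 0.72) = τ × 1.27.
t = 2.37×10^7 s = 275 days.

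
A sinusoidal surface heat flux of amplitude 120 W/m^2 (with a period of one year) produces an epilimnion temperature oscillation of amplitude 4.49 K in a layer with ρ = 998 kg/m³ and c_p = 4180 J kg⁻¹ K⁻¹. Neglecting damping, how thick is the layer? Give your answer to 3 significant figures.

32.2 m

ω = 2π / 3.15×10^7 s = 1.99×10^-7 s⁻¹.
Required C = F₀ / (A ω) = 120 / (4.49 × 1.99×10^-7) = 1.34×10^8 J/(m²·K).
D = C / (ρ c_p) = 1.34×10^8 / (998 × 4180) = 32.2 m.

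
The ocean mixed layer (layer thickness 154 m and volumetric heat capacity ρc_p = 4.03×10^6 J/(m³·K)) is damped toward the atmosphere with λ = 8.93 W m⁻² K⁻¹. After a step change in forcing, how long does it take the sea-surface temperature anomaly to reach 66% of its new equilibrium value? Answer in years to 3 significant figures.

2.38 years

Areal heat capacity C = ρc_p × D = 4.03×10^6 × 154 = 6.21×10^8 J m⁻² K⁻¹.
τ = C / λ = 6.21×10^8 / 8.93 = 6.95×10^7 s.
Fraction reached: 1 − e^(−t/τ) = 0.66 ⇒ t = −τ ln(1 − 0.66) = τ × 1.08.
t = 7.50×10^7 s = 2.38 years.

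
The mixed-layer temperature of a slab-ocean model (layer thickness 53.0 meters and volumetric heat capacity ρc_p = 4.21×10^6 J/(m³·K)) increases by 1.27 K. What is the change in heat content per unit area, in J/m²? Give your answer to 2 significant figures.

2.8×10^8

Areal heat capacity C = ρc_p × D = 4.21×10^6 × 53.0 = 2.23×10^8 J/(m^2 K).
ΔQ = C ΔT = 2.23×10^8 × 1.27 = 2.83×10^8 J/m².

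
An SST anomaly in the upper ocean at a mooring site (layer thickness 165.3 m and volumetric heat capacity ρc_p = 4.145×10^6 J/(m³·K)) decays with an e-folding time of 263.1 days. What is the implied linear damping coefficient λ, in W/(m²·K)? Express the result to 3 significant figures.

Areal heat capacity C = ρc_p × D = 4.145×10^6 × 165.3 = 6.85×10^8 J m⁻² K⁻¹.
τ = 263.1 days = 2.27×10^7 s.
λ = C / τ = 6.85×10^8 / 2.27×10^7 = 30.1 W/(m²·K).

30.1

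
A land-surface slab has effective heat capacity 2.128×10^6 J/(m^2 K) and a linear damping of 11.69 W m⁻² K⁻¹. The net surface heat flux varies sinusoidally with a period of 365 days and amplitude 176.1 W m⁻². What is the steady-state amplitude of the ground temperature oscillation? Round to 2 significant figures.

15 K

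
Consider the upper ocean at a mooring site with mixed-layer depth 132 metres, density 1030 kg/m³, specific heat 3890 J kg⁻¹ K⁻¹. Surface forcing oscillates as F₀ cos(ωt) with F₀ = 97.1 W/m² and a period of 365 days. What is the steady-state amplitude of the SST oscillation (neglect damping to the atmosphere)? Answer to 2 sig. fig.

0.92 K

Areal heat capacity C = ρ c_p D = 1030 × 3890 × 132 = 5.29×10^8 J/(m²·K).
Angular frequency ω = 2π / T = 2π / 3.15×10^7 s = 1.99×10^-7 s⁻¹.
Cω = 5.29×10^8 × 1.99×10^-7 = 105 W/(m²·K).
Amplitude A = F₀ / (Cω) = 97.1 / 105 = 0.921 K.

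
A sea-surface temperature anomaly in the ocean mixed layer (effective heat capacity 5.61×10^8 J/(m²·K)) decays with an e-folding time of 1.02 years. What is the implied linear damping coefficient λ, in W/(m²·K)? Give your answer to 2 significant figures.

Areal heat capacity C = 5.61×10^8 J/(m²·K) (given).
τ = 1.02 years = 3.22×10^7 s.
λ = C / τ = 5.61×10^8 / 3.22×10^7 = 17.4 W/(m²·K).

17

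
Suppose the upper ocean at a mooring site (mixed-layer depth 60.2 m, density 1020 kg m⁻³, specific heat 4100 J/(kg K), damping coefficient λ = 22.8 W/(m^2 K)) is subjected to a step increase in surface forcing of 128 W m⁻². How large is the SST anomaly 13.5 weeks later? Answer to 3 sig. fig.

2.93 K

Areal heat capacity C = ρ c_p D = 1020 × 4100 × 60.2 = 2.52×10^8 J m⁻² K⁻¹.
τ = C / λ = 2.52×10^8 / 22.8 = 1.10×10^7 s.
Equilibrium anomaly ΔT_eq = F / λ = 128 / 22.8 = 5.61 K.
t = 13.5 weeks = 8.16×10^6 s, so t/τ = 0.739.
ΔT(t) = ΔT_eq (1 − e^(−t/τ)) = 5.61 × (1 − e^−0.739) = 2.93 K.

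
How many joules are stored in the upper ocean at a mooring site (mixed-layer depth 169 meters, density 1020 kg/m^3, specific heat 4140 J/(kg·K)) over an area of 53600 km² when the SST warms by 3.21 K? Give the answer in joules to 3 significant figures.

1.23×10^20 J

Areal heat capacity C = ρ c_p D = 1020 × 4140 × 169 = 7.14×10^8 J m⁻² K⁻¹.
Heat per unit area: q = C ΔT = 7.14×10^8 × 3.21 = 2.29×10^9 J/m².
Total heat: Q = q × A = 2.29×10^9 × (53600 × 10⁶ m²) = 1.23×10^20 J.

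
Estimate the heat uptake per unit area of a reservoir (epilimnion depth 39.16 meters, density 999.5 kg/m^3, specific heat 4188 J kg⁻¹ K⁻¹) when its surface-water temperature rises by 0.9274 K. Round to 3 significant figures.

Areal heat capacity C = ρ c_p D = 999.5 × 4188 × 39.16 = 1.64×10^8 J/(m²·K).
ΔQ = C ΔT = 1.64×10^8 × 0.9274 = 1.52×10^8 J/m².

1.52×10^8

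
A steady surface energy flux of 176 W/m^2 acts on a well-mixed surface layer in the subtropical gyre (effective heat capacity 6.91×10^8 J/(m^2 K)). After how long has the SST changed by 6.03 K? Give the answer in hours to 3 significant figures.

Areal heat capacity C = 6.91×10^8 J/(m^2 K) (given).
Time required: Δt = C ΔT / F = 6.91×10^8 × 6.03 / 176 = 2.37×10^7 s.
In hours: 2.37×10^7 s / (3600 s/hour) = 6580 hours.

6580 hours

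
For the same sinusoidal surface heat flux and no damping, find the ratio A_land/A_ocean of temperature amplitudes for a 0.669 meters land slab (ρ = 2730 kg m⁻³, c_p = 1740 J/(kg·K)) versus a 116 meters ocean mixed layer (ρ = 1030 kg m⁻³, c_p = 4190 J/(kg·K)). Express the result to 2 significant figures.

160

C_ocean = 1030 × 4190 × 116 = 5.01×10^8 J/(m²·K).
C_land = 2730 × 1740 × 0.669 = 3.18×10^6 J/(m²·K).
Undamped amplitude ∝ 1/C, so A_land/A_ocean = C_ocean/C_land = 158.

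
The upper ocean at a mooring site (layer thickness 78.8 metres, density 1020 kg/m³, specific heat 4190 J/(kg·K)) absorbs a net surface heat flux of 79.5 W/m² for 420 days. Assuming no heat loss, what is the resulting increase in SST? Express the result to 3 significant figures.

Areal heat capacity C = ρ c_p D = 1020 × 4190 × 78.8 = 3.37×10^8 J/(m^2 K).
Net heat input Q = F Δt = 79.5 × (420 days × 86400 s/day) = 2.88×10^9 J/m².
ΔT = Q / C = 2.88×10^9 / 3.37×10^8 = 8.57 K.

8.57 K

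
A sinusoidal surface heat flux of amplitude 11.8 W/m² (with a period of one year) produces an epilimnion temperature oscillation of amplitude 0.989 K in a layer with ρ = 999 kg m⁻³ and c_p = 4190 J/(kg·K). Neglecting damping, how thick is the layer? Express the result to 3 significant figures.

ω = 2π / 3.15×10^7 s = 1.99×10^-7 s⁻¹.
Required C = F₀ / (A ω) = 11.8 / (0.989 × 1.99×10^-7) = 5.99×10^7 J/(m²·K).
D = C / (ρ c_p) = 5.99×10^7 / (999 × 4190) = 14.3 m.

14.3 m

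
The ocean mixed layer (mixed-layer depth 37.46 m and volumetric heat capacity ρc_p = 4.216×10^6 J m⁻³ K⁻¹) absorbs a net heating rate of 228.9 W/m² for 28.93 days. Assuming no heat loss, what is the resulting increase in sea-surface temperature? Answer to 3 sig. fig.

3.62 K

Areal heat capacity C = ρc_p × D = 4.216×10^6 × 37.46 = 1.58×10^8 J m⁻² K⁻¹.
Net heat input Q = F Δt = 228.9 × (28.93 days × 86400 s/day) = 5.72×10^8 J/m².
ΔT = Q / C = 5.72×10^8 / 1.58×10^8 = 3.62 K.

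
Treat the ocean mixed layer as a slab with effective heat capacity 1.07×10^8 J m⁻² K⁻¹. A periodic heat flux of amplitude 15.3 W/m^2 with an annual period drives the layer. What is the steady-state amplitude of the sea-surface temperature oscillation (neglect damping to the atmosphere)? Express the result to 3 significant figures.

0.718 K

Areal heat capacity C = 1.07×10^8 J m⁻² K⁻¹ (given).
Angular frequency ω = 2π / T = 2π / 3.15×10^7 s = 1.99×10^-7 s⁻¹.
Cω = 1.07×10^8 × 1.99×10^-7 = 21.3 W/(m²·K).
Amplitude A = F₀ / (Cω) = 15.3 / 21.3 = 0.718 K.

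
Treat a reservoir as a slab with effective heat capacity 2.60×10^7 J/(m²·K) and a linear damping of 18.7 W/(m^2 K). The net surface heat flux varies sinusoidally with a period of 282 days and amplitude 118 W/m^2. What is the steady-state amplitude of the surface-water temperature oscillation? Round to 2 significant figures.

5.9 K

Areal heat capacity C = 2.60×10^7 J/(m²·K) (given).
Angular frequency ω = 2π / T = 2π / 2.44×10^7 s = 2.58×10^-7 s⁻¹.
√((Cω)² + λ²) = √((6.70)² + 18.7²) = 19.9 W/(m²·K).
Amplitude A = F₀ / √((Cω)²+λ²) = 118 / 19.9 = 5.94 K.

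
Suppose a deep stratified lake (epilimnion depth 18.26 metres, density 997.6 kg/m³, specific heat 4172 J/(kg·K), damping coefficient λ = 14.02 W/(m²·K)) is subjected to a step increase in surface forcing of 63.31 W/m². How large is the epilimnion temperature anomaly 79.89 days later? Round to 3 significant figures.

Areal heat capacity C = ρ c_p D = 997.6 × 4172 × 18.26 = 7.60×10^7 J/(m^2 K).
τ = C / λ = 7.60×10^7 / 14.02 = 5.42×10^6 s.
Equilibrium anomaly ΔT_eq = F / λ = 63.31 / 14.02 = 4.52 K.
t = 79.89 days = 6.90×10^6 s, so t/τ = 1.27.
ΔT(t) = ΔT_eq (1 − e^(−t/τ)) = 4.52 × (1 − e^−1.27) = 3.25 K.

3.25 K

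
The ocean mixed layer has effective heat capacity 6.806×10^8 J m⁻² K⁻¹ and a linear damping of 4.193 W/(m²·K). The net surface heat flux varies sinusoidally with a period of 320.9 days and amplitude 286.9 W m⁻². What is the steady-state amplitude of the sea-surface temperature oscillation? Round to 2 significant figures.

1.9 K

Areal heat capacity C = 6.806×10^8 J m⁻² K⁻¹ (given).
Angular frequency ω = 2π / T = 2π / 2.77×10^7 s = 2.27×10^-7 s⁻¹.
√((Cω)² + λ²) = √((154)² + 4.193²) = 154 W/(m²·K).
Amplitude A = F₀ / √((Cω)²+λ²) = 286.9 / 154 = 1.86 K.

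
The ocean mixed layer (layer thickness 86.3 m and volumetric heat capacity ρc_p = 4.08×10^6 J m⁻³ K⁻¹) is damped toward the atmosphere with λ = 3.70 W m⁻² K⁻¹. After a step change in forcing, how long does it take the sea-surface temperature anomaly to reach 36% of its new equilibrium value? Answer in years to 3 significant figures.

1.35 years

Areal heat capacity C = ρc_p × D = 4.08×10^6 × 86.3 = 3.52×10^8 J m⁻² K⁻¹.
τ = C / λ = 3.52×10^8 / 3.70 = 9.52×10^7 s.
Fraction reached: 1 − e^(−t/τ) = 0.36 ⇒ t = −τ ln(1 − 0.36) = τ × 0.446.
t = 4.25×10^7 s = 1.35 years.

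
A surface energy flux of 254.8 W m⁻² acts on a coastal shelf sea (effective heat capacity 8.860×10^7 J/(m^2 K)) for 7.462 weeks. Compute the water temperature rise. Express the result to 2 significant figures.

Areal heat capacity C = 8.860×10^7 J/(m^2 K) (given).
Net heat input Q = F Δt = 254.8 × (7.462 weeks × 6.048×10^5 s/week) = 1.15×10^9 J/m².
ΔT = Q / C = 1.15×10^9 / 8.86×10^7 = 13.0 K.

13 K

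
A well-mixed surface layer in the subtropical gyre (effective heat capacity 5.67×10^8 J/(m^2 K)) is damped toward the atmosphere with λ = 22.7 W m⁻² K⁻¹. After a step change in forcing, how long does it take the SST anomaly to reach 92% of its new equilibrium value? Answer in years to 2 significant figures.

2.0 years

Areal heat capacity C = 5.67×10^8 J/(m^2 K) (given).
τ = C / λ = 5.67×10^8 / 22.7 = 2.50×10^7 s.
Fraction reached: 1 − e^(−t/τ) = 0.92 ⇒ t = −τ ln(1 − 0.92) = τ × 2.53.
t = 6.31×10^7 s = 2.00 years.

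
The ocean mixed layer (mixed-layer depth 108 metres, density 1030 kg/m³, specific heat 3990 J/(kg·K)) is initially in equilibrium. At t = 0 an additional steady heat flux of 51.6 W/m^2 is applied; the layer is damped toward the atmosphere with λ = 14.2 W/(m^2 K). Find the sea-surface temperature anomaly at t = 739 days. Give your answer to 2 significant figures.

3.2 K

Areal heat capacity C = ρ c_p D = 1030 × 3990 × 108 = 4.44×10^8 J m⁻² K⁻¹.
τ = C / λ = 4.44×10^8 / 14.2 = 3.13×10^7 s.
Equilibrium anomaly ΔT_eq = F / λ = 51.6 / 14.2 = 3.63 K.
t = 739 days = 6.38×10^7 s, so t/τ = 2.04.
ΔT(t) = ΔT_eq (1 − e^(−t/τ)) = 3.63 × (1 − e^−2.04) = 3.16 K.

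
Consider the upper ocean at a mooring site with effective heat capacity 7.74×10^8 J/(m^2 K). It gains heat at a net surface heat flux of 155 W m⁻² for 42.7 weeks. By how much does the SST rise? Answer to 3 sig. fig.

Areal heat capacity C = 7.74×10^8 J/(m^2 K) (given).
Net heat input Q = F Δt = 155 × (42.7 weeks × 6.048×10^5 s/week) = 4.00×10^9 J/m².
ΔT = Q / C = 4.00×10^9 / 7.74×10^8 = 5.17 K.

5.17 K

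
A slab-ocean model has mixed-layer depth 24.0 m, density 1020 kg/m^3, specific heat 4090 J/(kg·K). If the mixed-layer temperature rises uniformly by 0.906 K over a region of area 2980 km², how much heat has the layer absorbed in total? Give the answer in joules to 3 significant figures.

Areal heat capacity C = ρ c_p D = 1020 × 4090 × 24.0 = 1.00×10^8 J/(m²·K).
Heat per unit area: q = C ΔT = 1.00×10^8 × 0.906 = 9.07×10^7 J/m².
Total heat: Q = q × A = 9.07×10^7 × (2980 × 10⁶ m²) = 2.70×10^17 J.

2.70×10^17 J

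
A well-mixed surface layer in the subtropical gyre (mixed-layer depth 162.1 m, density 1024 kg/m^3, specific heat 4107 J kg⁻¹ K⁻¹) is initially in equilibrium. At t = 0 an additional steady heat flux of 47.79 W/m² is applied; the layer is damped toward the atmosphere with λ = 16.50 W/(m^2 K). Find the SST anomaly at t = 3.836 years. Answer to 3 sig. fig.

2.74 K

Areal heat capacity C = ρ c_p D = 1024 × 4107 × 162.1 = 6.82×10^8 J m⁻² K⁻¹.
τ = C / λ = 6.82×10^8 / 16.50 = 4.13×10^7 s.
Equilibrium anomaly ΔT_eq = F / λ = 47.79 / 16.50 = 2.90 K.
t = 3.836 years = 1.21×10^8 s, so t/τ = 2.93.
ΔT(t) = ΔT_eq (1 − e^(−t/τ)) = 2.90 × (1 − e^−2.93) = 2.74 K.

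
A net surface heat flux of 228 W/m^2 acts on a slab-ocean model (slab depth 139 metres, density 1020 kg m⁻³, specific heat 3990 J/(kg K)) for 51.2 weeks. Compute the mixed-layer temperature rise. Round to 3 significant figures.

12.5 K

Areal heat capacity C = ρ c_p D = 1020 × 3990 × 139 = 5.66×10^8 J m⁻² K⁻¹.
Net heat input Q = F Δt = 228 × (51.2 weeks × 6.048×10^5 s/week) = 7.06×10^9 J/m².
ΔT = Q / C = 7.06×10^9 / 5.66×10^8 = 12.5 K.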